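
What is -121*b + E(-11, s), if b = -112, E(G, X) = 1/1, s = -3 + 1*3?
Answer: 13553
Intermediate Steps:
s = 0 (s = -3 + 3 = 0)
E(G, X) = 1
-121*b + E(-11, s) = -121*(-112) + 1 = 13552 + 1 = 13553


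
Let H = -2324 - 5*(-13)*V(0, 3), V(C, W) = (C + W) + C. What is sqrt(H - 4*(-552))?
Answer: sqrt(79) ≈ 8.8882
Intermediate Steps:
V(C, W) = W + 2*C
H = -2129 (H = -2324 - 5*(-13)*(3 + 2*0) = -2324 - (-65)*(3 + 0) = -2324 - (-65)*3 = -2324 - 1*(-195) = -2324 + 195 = -2129)
sqrt(H - 4*(-552)) = sqrt(-2129 - 4*(-552)) = sqrt(-2129 + 2208) = sqrt(79)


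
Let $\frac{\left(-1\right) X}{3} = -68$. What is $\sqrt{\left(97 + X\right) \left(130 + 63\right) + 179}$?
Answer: $4 \sqrt{3642} \approx 241.4$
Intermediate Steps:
$X = 204$ ($X = \left(-3\right) \left(-68\right) = 204$)
$\sqrt{\left(97 + X\right) \left(130 + 63\right) + 179} = \sqrt{\left(97 + 204\right) \left(130 + 63\right) + 179} = \sqrt{301 \cdot 193 + 179} = \sqrt{58093 + 179} = \sqrt{58272} = 4 \sqrt{3642}$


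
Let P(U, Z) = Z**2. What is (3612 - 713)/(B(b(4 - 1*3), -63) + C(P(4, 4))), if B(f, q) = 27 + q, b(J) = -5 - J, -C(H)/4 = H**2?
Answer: -2899/1060 ≈ -2.7349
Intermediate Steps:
C(H) = -4*H**2
(3612 - 713)/(B(b(4 - 1*3), -63) + C(P(4, 4))) = (3612 - 713)/((27 - 63) - 4*(4**2)**2) = 2899/(-36 - 4*16**2) = 2899/(-36 - 4*256) = 2899/(-36 - 1024) = 2899/(-1060) = 2899*(-1/1060) = -2899/1060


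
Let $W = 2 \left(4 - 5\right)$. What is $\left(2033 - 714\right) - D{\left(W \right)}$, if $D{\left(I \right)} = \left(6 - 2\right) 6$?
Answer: $1295$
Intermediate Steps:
$W = -2$ ($W = 2 \left(-1\right) = -2$)
$D{\left(I \right)} = 24$ ($D{\left(I \right)} = 4 \cdot 6 = 24$)
$\left(2033 - 714\right) - D{\left(W \right)} = \left(2033 - 714\right) - 24 = 1319 - 24 = 1295$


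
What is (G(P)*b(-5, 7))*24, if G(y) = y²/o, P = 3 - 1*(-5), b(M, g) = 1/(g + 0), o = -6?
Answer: -256/7 ≈ -36.571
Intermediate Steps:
b(M, g) = 1/g
P = 8 (P = 3 + 5 = 8)
G(y) = -y²/6 (G(y) = y²/(-6) = y²*(-⅙) = -y²/6)
(G(P)*b(-5, 7))*24 = (-⅙*8²/7)*24 = (-⅙*64*(⅐))*24 = -32/3*⅐*24 = -32/21*24 = -256/7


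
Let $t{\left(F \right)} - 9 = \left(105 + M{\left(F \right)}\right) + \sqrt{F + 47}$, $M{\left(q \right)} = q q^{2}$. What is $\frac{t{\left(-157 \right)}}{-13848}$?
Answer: $\frac{3869779}{13848} - \frac{i \sqrt{110}}{13848} \approx 279.45 - 0.00075737 i$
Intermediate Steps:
$M{\left(q \right)} = q^{3}$
$t{\left(F \right)} = 114 + F^{3} + \sqrt{47 + F}$ ($t{\left(F \right)} = 9 + \left(\left(105 + F^{3}\right) + \sqrt{F + 47}\right) = 9 + \left(\left(105 + F^{3}\right) + \sqrt{47 + F}\right) = 9 + \left(105 + F^{3} + \sqrt{47 + F}\right) = 114 + F^{3} + \sqrt{47 + F}$)
$\frac{t{\left(-157 \right)}}{-13848} = \frac{114 + \left(-157\right)^{3} + \sqrt{47 - 157}}{-13848} = \left(114 - 3869893 + \sqrt{-110}\right) \left(- \frac{1}{13848}\right) = \left(114 - 3869893 + i \sqrt{110}\right) \left(- \frac{1}{13848}\right) = \left(-3869779 + i \sqrt{110}\right) \left(- \frac{1}{13848}\right) = \frac{3869779}{13848} - \frac{i \sqrt{110}}{13848}$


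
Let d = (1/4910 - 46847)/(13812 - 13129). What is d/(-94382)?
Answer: 230018769/316512868460 ≈ 0.00072673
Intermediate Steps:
d = -230018769/3353530 (d = (1/4910 - 46847)/683 = -230018769/4910*1/683 = -230018769/3353530 ≈ -68.590)
d/(-94382) = -230018769/3353530/(-94382) = -230018769/3353530*(-1/94382) = 230018769/316512868460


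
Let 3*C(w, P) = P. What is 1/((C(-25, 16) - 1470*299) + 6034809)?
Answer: 3/16785853 ≈ 1.7872e-7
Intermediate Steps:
C(w, P) = P/3
1/((C(-25, 16) - 1470*299) + 6034809) = 1/(((⅓)*16 - 1470*299) + 6034809) = 1/((16/3 - 439530) + 6034809) = 1/(-1318574/3 + 6034809) = 1/(16785853/3) = 3/16785853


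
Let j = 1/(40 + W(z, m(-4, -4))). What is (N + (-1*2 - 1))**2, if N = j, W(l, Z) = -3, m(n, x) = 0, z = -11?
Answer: 12100/1369 ≈ 8.8386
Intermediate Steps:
j = 1/37 (j = 1/(40 - 3) = 1/37 ≈ 0.027027)
N = 1/37 ≈ 0.027027
(N + (-1*2 - 1))**2 = (1/37 + (-1*2 - 1))**2 = (1/37 + (-2 - 1))**2 = (1/37 - 3)**2 = (-110/37)**2 = 12100/1369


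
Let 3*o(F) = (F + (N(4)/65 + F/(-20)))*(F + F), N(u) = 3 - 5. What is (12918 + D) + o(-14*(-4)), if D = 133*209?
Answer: 2775499/65 ≈ 42700.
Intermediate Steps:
N(u) = -2
D = 27797
o(F) = 2*F*(-2/65 + 19*F/20)/3 (o(F) = ((F + (-2/65 + F/(-20)))*(F + F))/3 = ((F + (-2*1/65 + F*(-1/20)))*(2*F))/3 = ((F + (-2/65 - F/20))*(2*F))/3 = ((-2/65 + 19*F/20)*(2*F))/3 = (2*F*(-2/65 + 19*F/20))/3 = 2*F*(-2/65 + 19*F/20)/3)
(12918 + D) + o(-14*(-4)) = (12918 + 27797) + (-14*(-4))*(-8 + 247*(-14*(-4)))/390 = 40715 + (1/390)*56*(-8 + 247*56) = 40715 + (1/390)*56*(-8 + 13832) = 40715 + (1/390)*56*13824 = 40715 + 129024/65 = 2775499/65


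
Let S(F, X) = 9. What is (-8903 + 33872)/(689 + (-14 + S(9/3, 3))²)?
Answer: 1189/34 ≈ 34.971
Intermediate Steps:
(-8903 + 33872)/(689 + (-14 + S(9/3, 3))²) = (-8903 + 33872)/(689 + (-14 + 9)²) = 24969/(689 + (-5)²) = 24969/(689 + 25) = 24969/714 = 24969*(1/714) = 1189/34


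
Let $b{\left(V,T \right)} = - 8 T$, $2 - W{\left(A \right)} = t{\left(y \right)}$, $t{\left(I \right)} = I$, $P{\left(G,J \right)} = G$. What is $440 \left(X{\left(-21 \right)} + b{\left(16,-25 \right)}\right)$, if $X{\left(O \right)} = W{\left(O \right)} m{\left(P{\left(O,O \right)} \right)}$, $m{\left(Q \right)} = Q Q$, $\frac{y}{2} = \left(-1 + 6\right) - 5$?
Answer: $476080$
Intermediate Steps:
$y = 0$ ($y = 2 \left(\left(-1 + 6\right) - 5\right) = 2 \left(5 - 5\right) = 2 \cdot 0 = 0$)
$W{\left(A \right)} = 2$ ($W{\left(A \right)} = 2 - 0 = 2 + 0 = 2$)
$m{\left(Q \right)} = Q^{2}$
$X{\left(O \right)} = 2 O^{2}$
$440 \left(X{\left(-21 \right)} + b{\left(16,-25 \right)}\right) = 440 \left(2 \left(-21\right)^{2} - -200\right) = 440 \left(2 \cdot 441 + 200\right) = 440 \left(882 + 200\right) = 440 \cdot 1082 = 476080$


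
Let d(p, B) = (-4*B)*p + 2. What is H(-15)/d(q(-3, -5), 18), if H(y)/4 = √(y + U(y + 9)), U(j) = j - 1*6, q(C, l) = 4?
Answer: -6*I*√3/143 ≈ -0.072673*I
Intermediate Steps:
U(j) = -6 + j (U(j) = j - 6 = -6 + j)
d(p, B) = 2 - 4*B*p (d(p, B) = -4*B*p + 2 = 2 - 4*B*p)
H(y) = 4*√(3 + 2*y) (H(y) = 4*√(y + (-6 + (y + 9))) = 4*√(y + (-6 + (9 + y))) = 4*√(y + (3 + y)) = 4*√(3 + 2*y))
H(-15)/d(q(-3, -5), 18) = (4*√(3 + 2*(-15)))/(2 - 4*18*4) = (4*√(3 - 30))/(2 - 288) = (4*√(-27))/(-286) = (4*(3*I*√3))*(-1/286) = (12*I*√3)*(-1/286) = -6*I*√3/143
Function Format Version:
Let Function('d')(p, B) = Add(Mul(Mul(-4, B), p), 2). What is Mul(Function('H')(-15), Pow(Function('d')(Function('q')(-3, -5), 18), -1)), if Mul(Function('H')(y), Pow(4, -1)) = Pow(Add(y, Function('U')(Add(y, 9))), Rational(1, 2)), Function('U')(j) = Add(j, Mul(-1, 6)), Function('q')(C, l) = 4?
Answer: Mul(Rational(-6, 143), I, Pow(3, Rational(1, 2))) ≈ Mul(-0.072673, I)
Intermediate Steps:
Function('U')(j) = Add(-6, j) (Function('U')(j) = Add(j, -6) = Add(-6, j))
Function('d')(p, B) = Add(2, Mul(-4, B, p)) (Function('d')(p, B) = Add(Mul(-4, B, p), 2) = Add(2, Mul(-4, B, p)))
Function('H')(y) = Mul(4, Pow(Add(3, Mul(2, y)), Rational(1, 2))) (Function('H')(y) = Mul(4, Pow(Add(y, Add(-6, Add(y, 9))), Rational(1, 2))) = Mul(4, Pow(Add(y, Add(-6, Add(9, y))), Rational(1, 2))) = Mul(4, Pow(Add(y, Add(3, y)), Rational(1, 2))) = Mul(4, Pow(Add(3, Mul(2, y)), Rational(1, 2))))
Mul(Function('H')(-15), Pow(Function('d')(Function('q')(-3, -5), 18), -1)) = Mul(Mul(4, Pow(Add(3, Mul(2, -15)), Rational(1, 2))), Pow(Add(2, Mul(-4, 18, 4)), -1)) = Mul(Mul(4, Pow(Add(3, -30), Rational(1, 2))), Pow(Add(2, -288), -1)) = Mul(Mul(4, Pow(-27, Rational(1, 2))), Pow(-286, -1)) = Mul(Mul(4, Mul(3, I, Pow(3, Rational(1, 2)))), Rational(-1, 286)) = Mul(Mul(12, I, Pow(3, Rational(1, 2))), Rational(-1, 286)) = Mul(Rational(-6, 143), I, Pow(3, Rational(1, 2)))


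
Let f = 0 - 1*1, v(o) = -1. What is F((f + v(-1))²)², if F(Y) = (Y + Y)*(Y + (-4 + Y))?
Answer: 1024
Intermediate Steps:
f = -1 (f = 0 - 1 = -1)
F(Y) = 2*Y*(-4 + 2*Y) (F(Y) = (2*Y)*(-4 + 2*Y) = 2*Y*(-4 + 2*Y))
F((f + v(-1))²)² = (4*(-1 - 1)²*(-2 + (-1 - 1)²))² = (4*(-2)²*(-2 + (-2)²))² = (4*4*(-2 + 4))² = (4*4*2)² = 32² = 1024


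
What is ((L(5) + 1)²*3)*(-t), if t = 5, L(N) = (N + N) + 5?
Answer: -3840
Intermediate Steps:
L(N) = 5 + 2*N (L(N) = 2*N + 5 = 5 + 2*N)
((L(5) + 1)²*3)*(-t) = (((5 + 2*5) + 1)²*3)*(-1*5) = (((5 + 10) + 1)²*3)*(-5) = ((15 + 1)²*3)*(-5) = (16²*3)*(-5) = (256*3)*(-5) = 768*(-5) = -3840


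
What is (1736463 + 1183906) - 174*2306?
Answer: 2519125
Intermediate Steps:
(1736463 + 1183906) - 174*2306 = 2920369 - 401244 = 2519125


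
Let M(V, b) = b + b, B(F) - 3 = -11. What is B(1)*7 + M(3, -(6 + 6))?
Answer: -80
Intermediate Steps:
B(F) = -8 (B(F) = 3 - 11 = -8)
M(V, b) = 2*b
B(1)*7 + M(3, -(6 + 6)) = -8*7 + 2*(-(6 + 6)) = -56 + 2*(-1*12) = -56 + 2*(-12) = -56 - 24 = -80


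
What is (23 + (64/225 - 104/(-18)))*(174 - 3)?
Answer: 124241/25 ≈ 4969.6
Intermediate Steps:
(23 + (64/225 - 104/(-18)))*(174 - 3) = (23 + (64*(1/225) - 104*(-1/18)))*171 = (23 + (64/225 + 52/9))*171 = (23 + 1364/225)*171 = (6539/225)*171 = 124241/25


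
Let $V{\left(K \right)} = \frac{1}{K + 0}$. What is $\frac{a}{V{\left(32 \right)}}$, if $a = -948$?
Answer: $-30336$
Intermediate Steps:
$V{\left(K \right)} = \frac{1}{K}$
$\frac{a}{V{\left(32 \right)}} = - \frac{948}{\frac{1}{32}} = - 948 \frac{1}{\frac{1}{32}} = \left(-948\right) 32 = -30336$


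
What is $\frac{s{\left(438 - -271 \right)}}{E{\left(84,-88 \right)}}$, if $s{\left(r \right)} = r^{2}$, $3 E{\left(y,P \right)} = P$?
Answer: $- \frac{1508043}{88} \approx -17137.0$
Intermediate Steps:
$E{\left(y,P \right)} = \frac{P}{3}$
$\frac{s{\left(438 - -271 \right)}}{E{\left(84,-88 \right)}} = \frac{\left(438 - -271\right)^{2}}{\frac{1}{3} \left(-88\right)} = \frac{\left(438 + 271\right)^{2}}{- \frac{88}{3}} = 709^{2} \left(- \frac{3}{88}\right) = 502681 \left(- \frac{3}{88}\right) = - \frac{1508043}{88}$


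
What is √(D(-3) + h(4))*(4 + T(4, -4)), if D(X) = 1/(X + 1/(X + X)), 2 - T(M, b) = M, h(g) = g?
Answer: 2*√1330/19 ≈ 3.8389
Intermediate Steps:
T(M, b) = 2 - M
D(X) = 1/(X + 1/(2*X))
√(D(-3) + h(4))*(4 + T(4, -4)) = √(2*(-3)/(1 + 2*(-3)²) + 4)*(4 + (2 - 1*4)) = √(2*(-3)/(1 + 2*9) + 4)*(4 + (2 - 4)) = √(2*(-3)/(1 + 18) + 4)*(4 - 2) = √(2*(-3)/19 + 4)*2 = √(2*(-3)*(1/19) + 4)*2 = √(-6/19 + 4)*2 = √(70/19)*2 = (√1330/19)*2 = 2*√1330/19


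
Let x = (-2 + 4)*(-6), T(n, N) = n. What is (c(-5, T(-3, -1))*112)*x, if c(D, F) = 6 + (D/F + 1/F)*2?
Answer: -11648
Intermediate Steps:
c(D, F) = 6 + 2/F + 2*D/F (c(D, F) = 6 + (D/F + 1/F)*2 = 6 + (1/F + D/F)*2 = 6 + (2/F + 2*D/F) = 6 + 2/F + 2*D/F)
x = -12 (x = 2*(-6) = -12)
(c(-5, T(-3, -1))*112)*x = ((2*(1 - 5 + 3*(-3))/(-3))*112)*(-12) = ((2*(-1/3)*(1 - 5 - 9))*112)*(-12) = ((2*(-1/3)*(-13))*112)*(-12) = ((26/3)*112)*(-12) = (2912/3)*(-12) = -11648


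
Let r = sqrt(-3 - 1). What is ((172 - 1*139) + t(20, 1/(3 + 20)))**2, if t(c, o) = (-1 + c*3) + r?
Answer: 8460 + 368*I ≈ 8460.0 + 368.0*I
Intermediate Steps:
r = 2*I (r = sqrt(-4) = 2*I ≈ 2.0*I)
t(c, o) = -1 + 2*I + 3*c (t(c, o) = (-1 + c*3) + 2*I = (-1 + 3*c) + 2*I = -1 + 2*I + 3*c)
((172 - 1*139) + t(20, 1/(3 + 20)))**2 = ((172 - 1*139) + (-1 + 2*I + 3*20))**2 = ((172 - 139) + (-1 + 2*I + 60))**2 = (33 + (59 + 2*I))**2 = (92 + 2*I)**2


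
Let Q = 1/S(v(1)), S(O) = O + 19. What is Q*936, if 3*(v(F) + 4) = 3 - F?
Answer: 2808/47 ≈ 59.745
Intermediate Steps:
v(F) = -3 - F/3 (v(F) = -4 + (3 - F)/3 = -4 + (1 - F/3) = -3 - F/3)
S(O) = 19 + O
Q = 3/47 (Q = 1/(19 + (-3 - 1/3*1)) = 1/(19 + (-3 - 1/3)) = 1/(19 - 10/3) = 1/(47/3) = 3/47 ≈ 0.063830)
Q*936 = (3/47)*936 = 2808/47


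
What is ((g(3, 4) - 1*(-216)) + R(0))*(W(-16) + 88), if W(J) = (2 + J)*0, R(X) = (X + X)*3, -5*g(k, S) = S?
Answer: 94688/5 ≈ 18938.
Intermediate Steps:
g(k, S) = -S/5
R(X) = 6*X (R(X) = (2*X)*3 = 6*X)
W(J) = 0
((g(3, 4) - 1*(-216)) + R(0))*(W(-16) + 88) = ((-⅕*4 - 1*(-216)) + 6*0)*(0 + 88) = ((-⅘ + 216) + 0)*88 = (1076/5 + 0)*88 = (1076/5)*88 = 94688/5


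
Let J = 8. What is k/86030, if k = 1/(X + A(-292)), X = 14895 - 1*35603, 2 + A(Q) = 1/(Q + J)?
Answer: -142/252998787615 ≈ -5.6127e-10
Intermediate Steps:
A(Q) = -2 + 1/(8 + Q) (A(Q) = -2 + 1/(Q + 8) = -2 + 1/(8 + Q))
X = -20708 (X = 14895 - 35603 = -20708)
k = -284/5881641 (k = 1/(-20708 + (-15 - 2*(-292))/(8 - 292)) = 1/(-20708 + (-15 + 584)/(-284)) = 1/(-20708 - 1/284*569) = 1/(-20708 - 569/284) = 1/(-5881641/284) = -284/5881641 ≈ -4.8286e-5)
k/86030 = -284/5881641/86030 = -284/5881641*1/86030 = -142/252998787615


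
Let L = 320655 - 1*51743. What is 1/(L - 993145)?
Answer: -1/724233 ≈ -1.3808e-6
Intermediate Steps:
L = 268912 (L = 320655 - 51743 = 268912)
1/(L - 993145) = 1/(268912 - 993145) = 1/(-724233) = -1/724233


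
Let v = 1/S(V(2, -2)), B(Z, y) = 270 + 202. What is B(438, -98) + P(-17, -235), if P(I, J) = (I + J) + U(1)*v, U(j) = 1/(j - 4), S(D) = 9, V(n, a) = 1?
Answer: 5939/27 ≈ 219.96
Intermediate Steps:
B(Z, y) = 472
U(j) = 1/(-4 + j)
v = 1/9 ≈ 0.11111
P(I, J) = -1/27 + I + J (P(I, J) = (I + J) + (1/9)/(-4 + 1) = (I + J) + (1/9)/(-3) = (I + J) - 1/3*1/9 = (I + J) - 1/27 = -1/27 + I + J)
B(438, -98) + P(-17, -235) = 472 + (-1/27 - 17 - 235) = 472 - 6805/27 = 5939/27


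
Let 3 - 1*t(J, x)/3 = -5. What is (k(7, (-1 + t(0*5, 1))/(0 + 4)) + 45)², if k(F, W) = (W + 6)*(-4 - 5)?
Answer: 59049/16 ≈ 3690.6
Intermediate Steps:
t(J, x) = 24 (t(J, x) = 9 - 3*(-5) = 9 + 15 = 24)
k(F, W) = -54 - 9*W (k(F, W) = (6 + W)*(-9) = -54 - 9*W)
(k(7, (-1 + t(0*5, 1))/(0 + 4)) + 45)² = ((-54 - 9*(-1 + 24)/(0 + 4)) + 45)² = ((-54 - 207/4) + 45)² = (-423/4 + 45)² = (-243/4)² = 59049/16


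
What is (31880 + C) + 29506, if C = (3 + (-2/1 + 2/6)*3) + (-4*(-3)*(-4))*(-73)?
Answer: 64888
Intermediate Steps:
C = 3502 (C = (3 + (-2*1 + 2*(⅙))*3) + (12*(-4))*(-73) = (3 + (-2 + ⅓)*3) - 48*(-73) = (3 - 5/3*3) + 3504 = (3 - 5) + 3504 = -2 + 3504 = 3502)
(31880 + C) + 29506 = (31880 + 3502) + 29506 = 35382 + 29506 = 64888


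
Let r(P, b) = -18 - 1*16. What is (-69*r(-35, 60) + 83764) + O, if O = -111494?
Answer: -25384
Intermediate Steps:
r(P, b) = -34 (r(P, b) = -18 - 16 = -34)
(-69*r(-35, 60) + 83764) + O = (-69*(-34) + 83764) - 111494 = (2346 + 83764) - 111494 = 86110 - 111494 = -25384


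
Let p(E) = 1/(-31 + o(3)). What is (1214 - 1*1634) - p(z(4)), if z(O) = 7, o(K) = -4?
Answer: -14699/35 ≈ -419.97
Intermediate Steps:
p(E) = -1/35 (p(E) = 1/(-31 - 4) = 1/(-35) = -1/35)
(1214 - 1*1634) - p(z(4)) = (1214 - 1*1634) - 1*(-1/35) = (1214 - 1634) + 1/35 = -420 + 1/35 = -14699/35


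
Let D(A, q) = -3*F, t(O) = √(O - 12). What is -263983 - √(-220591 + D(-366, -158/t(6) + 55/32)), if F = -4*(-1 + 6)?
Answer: -263983 - I*√220531 ≈ -2.6398e+5 - 469.61*I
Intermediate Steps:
t(O) = √(-12 + O)
F = -20 (F = -4*5 = -20)
D(A, q) = 60 (D(A, q) = -3*(-20) = 60)
-263983 - √(-220591 + D(-366, -158/t(6) + 55/32)) = -263983 - √(-220591 + 60) = -263983 - √(-220531) = -263983 - I*√220531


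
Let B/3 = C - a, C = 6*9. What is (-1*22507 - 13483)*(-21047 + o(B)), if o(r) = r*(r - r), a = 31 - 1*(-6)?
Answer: 757481530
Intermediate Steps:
a = 37 (a = 31 + 6 = 37)
C = 54
B = 51 (B = 3*(54 - 1*37) = 3*(54 - 37) = 3*17 = 51)
o(r) = 0 (o(r) = r*0 = 0)
(-1*22507 - 13483)*(-21047 + o(B)) = (-1*22507 - 13483)*(-21047 + 0) = (-22507 - 13483)*(-21047) = -35990*(-21047) = 757481530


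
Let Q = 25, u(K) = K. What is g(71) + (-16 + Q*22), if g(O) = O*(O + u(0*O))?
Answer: 5575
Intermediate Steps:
g(O) = O**2 (g(O) = O*(O + 0*O) = O*(O + 0) = O*O = O**2)
g(71) + (-16 + Q*22) = 71**2 + (-16 + 25*22) = 5041 + (-16 + 550) = 5041 + 534 = 5575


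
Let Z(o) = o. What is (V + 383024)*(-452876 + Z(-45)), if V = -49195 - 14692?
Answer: -144543849177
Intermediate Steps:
V = -63887
(V + 383024)*(-452876 + Z(-45)) = (-63887 + 383024)*(-452876 - 45) = 319137*(-452921) = -144543849177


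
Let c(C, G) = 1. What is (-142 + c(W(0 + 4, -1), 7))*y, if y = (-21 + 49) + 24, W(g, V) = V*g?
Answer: -7332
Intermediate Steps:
y = 52 (y = 28 + 24 = 52)
(-142 + c(W(0 + 4, -1), 7))*y = (-142 + 1)*52 = -141*52 = -7332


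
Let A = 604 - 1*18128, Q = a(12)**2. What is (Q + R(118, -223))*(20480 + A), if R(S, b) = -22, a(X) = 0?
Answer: -65032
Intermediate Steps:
Q = 0 (Q = 0**2 = 0)
A = -17524 (A = 604 - 18128 = -17524)
(Q + R(118, -223))*(20480 + A) = (0 - 22)*(20480 - 17524) = -22*2956 = -65032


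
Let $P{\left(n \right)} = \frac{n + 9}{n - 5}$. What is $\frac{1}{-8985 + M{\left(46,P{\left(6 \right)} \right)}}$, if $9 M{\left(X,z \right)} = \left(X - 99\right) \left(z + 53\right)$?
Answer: $- \frac{9}{84469} \approx -0.00010655$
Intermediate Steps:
$P{\left(n \right)} = \frac{9 + n}{-5 + n}$
$M{\left(X,z \right)} = \frac{\left(-99 + X\right) \left(53 + z\right)}{9}$ ($M{\left(X,z \right)} = \frac{\left(X - 99\right) \left(z + 53\right)}{9} = \frac{\left(-99 + X\right) \left(53 + z\right)}{9}$)
$\frac{1}{-8985 + M{\left(46,P{\left(6 \right)} \right)}} = \frac{1}{-8985 + \left(-583 - 11 \frac{9 + 6}{-5 + 6} + \frac{53}{9} \cdot 46 + \frac{1}{9} \cdot 46 \frac{9 + 6}{-5 + 6}\right)} = \frac{1}{-8985 + \left(-583 - 11 \cdot 1^{-1} \cdot 15 + \frac{2438}{9} + \frac{1}{9} \cdot 46 \cdot 1^{-1} \cdot 15\right)} = \frac{1}{-8985 + \left(-583 - 11 \cdot 1 \cdot 15 + \frac{2438}{9} + \frac{1}{9} \cdot 46 \cdot 1 \cdot 15\right)} = \frac{1}{-8985 + \left(-583 - 165 + \frac{2438}{9} + \frac{1}{9} \cdot 46 \cdot 15\right)} = \frac{1}{-8985 + \left(-583 - 165 + \frac{2438}{9} + \frac{230}{3}\right)} = \frac{1}{-8985 - \frac{3604}{9}} = \frac{1}{- \frac{84469}{9}} = - \frac{9}{84469}$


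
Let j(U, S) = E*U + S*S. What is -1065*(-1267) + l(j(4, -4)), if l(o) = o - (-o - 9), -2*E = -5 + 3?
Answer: 1349404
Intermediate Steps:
E = 1 (E = -(-5 + 3)/2 = -½*(-2) = 1)
j(U, S) = U + S² (j(U, S) = 1*U + S*S = U + S²)
l(o) = 9 + 2*o (l(o) = o - (-9 - o) = o + (9 + o) = 9 + 2*o)
-1065*(-1267) + l(j(4, -4)) = -1065*(-1267) + (9 + 2*(4 + (-4)²)) = 1349355 + (9 + 2*(4 + 16)) = 1349355 + (9 + 2*20) = 1349355 + (9 + 40) = 1349355 + 49 = 1349404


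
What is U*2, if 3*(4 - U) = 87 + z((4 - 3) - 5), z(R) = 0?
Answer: -50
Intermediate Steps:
U = -25 (U = 4 - (87 + 0)/3 = 4 - 1/3*87 = 4 - 29 = -25)
U*2 = -25*2 = -50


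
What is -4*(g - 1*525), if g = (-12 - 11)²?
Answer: -16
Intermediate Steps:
g = 529 (g = (-23)² = 529)
-4*(g - 1*525) = -4*(529 - 1*525) = -4*(529 - 525) = -4*4 = -16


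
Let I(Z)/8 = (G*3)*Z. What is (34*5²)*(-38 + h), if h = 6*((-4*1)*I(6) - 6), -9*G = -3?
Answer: -1042100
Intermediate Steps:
G = ⅓ (G = -⅑*(-3) = ⅓ ≈ 0.33333)
I(Z) = 8*Z (I(Z) = 8*(((⅓)*3)*Z) = 8*(1*Z) = 8*Z)
h = -1188 (h = 6*((-4*1)*(8*6) - 6) = 6*(-4*48 - 6) = 6*(-192 - 6) = 6*(-198) = -1188)
(34*5²)*(-38 + h) = (34*5²)*(-38 - 1188) = (34*25)*(-1226) = 850*(-1226) = -1042100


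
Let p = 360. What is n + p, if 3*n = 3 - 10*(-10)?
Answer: 1183/3 ≈ 394.33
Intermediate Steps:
n = 103/3 (n = (3 - 10*(-10))/3 = (3 + 100)/3 = (⅓)*103 = 103/3 ≈ 34.333)
n + p = 103/3 + 360 = 1183/3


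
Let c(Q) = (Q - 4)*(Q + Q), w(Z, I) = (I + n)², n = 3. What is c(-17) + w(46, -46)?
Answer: 2563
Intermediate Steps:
w(Z, I) = (3 + I)² (w(Z, I) = (I + 3)² = (3 + I)²)
c(Q) = 2*Q*(-4 + Q) (c(Q) = (-4 + Q)*(2*Q) = 2*Q*(-4 + Q))
c(-17) + w(46, -46) = 2*(-17)*(-4 - 17) + (3 - 46)² = 2*(-17)*(-21) + (-43)² = 714 + 1849 = 2563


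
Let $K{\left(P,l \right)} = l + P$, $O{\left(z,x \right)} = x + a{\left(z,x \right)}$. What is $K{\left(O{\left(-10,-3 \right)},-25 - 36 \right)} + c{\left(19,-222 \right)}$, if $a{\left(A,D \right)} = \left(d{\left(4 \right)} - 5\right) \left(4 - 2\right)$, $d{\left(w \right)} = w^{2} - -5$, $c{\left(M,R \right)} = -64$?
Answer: $-96$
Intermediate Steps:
$d{\left(w \right)} = 5 + w^{2}$ ($d{\left(w \right)} = w^{2} + 5 = 5 + w^{2}$)
$a{\left(A,D \right)} = 32$ ($a{\left(A,D \right)} = \left(\left(5 + 4^{2}\right) - 5\right) \left(4 - 2\right) = \left(\left(5 + 16\right) - 5\right) 2 = \left(21 - 5\right) 2 = 16 \cdot 2 = 32$)
$O{\left(z,x \right)} = 32 + x$ ($O{\left(z,x \right)} = x + 32 = 32 + x$)
$K{\left(P,l \right)} = P + l$
$K{\left(O{\left(-10,-3 \right)},-25 - 36 \right)} + c{\left(19,-222 \right)} = \left(\left(32 - 3\right) - 61\right) - 64 = \left(29 - 61\right) - 64 = -32 - 64 = -96$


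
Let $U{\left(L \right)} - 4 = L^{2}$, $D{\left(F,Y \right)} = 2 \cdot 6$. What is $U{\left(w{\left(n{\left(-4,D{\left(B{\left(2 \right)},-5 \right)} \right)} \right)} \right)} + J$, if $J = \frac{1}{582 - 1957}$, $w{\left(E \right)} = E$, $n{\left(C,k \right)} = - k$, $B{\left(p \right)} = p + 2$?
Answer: $\frac{203499}{1375} \approx 148.0$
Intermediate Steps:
$B{\left(p \right)} = 2 + p$
$D{\left(F,Y \right)} = 12$
$U{\left(L \right)} = 4 + L^{2}$
$J = - \frac{1}{1375}$ ($J = \frac{1}{-1375} = - \frac{1}{1375} \approx -0.00072727$)
$U{\left(w{\left(n{\left(-4,D{\left(B{\left(2 \right)},-5 \right)} \right)} \right)} \right)} + J = \left(4 + \left(\left(-1\right) 12\right)^{2}\right) - \frac{1}{1375} = \left(4 + \left(-12\right)^{2}\right) - \frac{1}{1375} = \left(4 + 144\right) - \frac{1}{1375} = 148 - \frac{1}{1375} = \frac{203499}{1375}$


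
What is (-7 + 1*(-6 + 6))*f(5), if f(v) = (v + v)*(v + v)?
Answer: -700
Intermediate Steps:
f(v) = 4*v² (f(v) = (2*v)*(2*v) = 4*v²)
(-7 + 1*(-6 + 6))*f(5) = (-7 + 1*(-6 + 6))*(4*5²) = (-7 + 1*0)*(4*25) = (-7 + 0)*100 = -7*100 = -700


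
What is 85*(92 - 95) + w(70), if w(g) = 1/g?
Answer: -17849/70 ≈ -254.99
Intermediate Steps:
85*(92 - 95) + w(70) = 85*(92 - 95) + 1/70 = 85*(-3) + 1/70 = -255 + 1/70 = -17849/70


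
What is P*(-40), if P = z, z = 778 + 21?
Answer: -31960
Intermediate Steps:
z = 799
P = 799
P*(-40) = 799*(-40) = -31960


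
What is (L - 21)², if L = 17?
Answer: 16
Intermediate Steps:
(L - 21)² = (17 - 21)² = (-4)² = 16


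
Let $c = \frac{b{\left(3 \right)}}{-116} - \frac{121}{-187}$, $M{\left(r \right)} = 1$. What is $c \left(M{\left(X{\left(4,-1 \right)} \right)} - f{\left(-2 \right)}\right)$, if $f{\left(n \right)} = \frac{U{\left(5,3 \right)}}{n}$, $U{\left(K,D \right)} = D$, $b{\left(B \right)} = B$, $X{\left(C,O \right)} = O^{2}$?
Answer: $\frac{6125}{3944} \approx 1.553$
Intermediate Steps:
$f{\left(n \right)} = \frac{3}{n}$
$c = \frac{1225}{1972}$ ($c = \frac{3}{-116} - \frac{121}{-187} = 3 \left(- \frac{1}{116}\right) - - \frac{11}{17} = - \frac{3}{116} + \frac{11}{17} = \frac{1225}{1972} \approx 0.6212$)
$c \left(M{\left(X{\left(4,-1 \right)} \right)} - f{\left(-2 \right)}\right) = \frac{1225 \left(1 - \frac{3}{-2}\right)}{1972} = \frac{1225 \left(1 - 3 \left(- \frac{1}{2}\right)\right)}{1972} = \frac{1225 \left(1 - - \frac{3}{2}\right)}{1972} = \frac{1225 \left(1 + \frac{3}{2}\right)}{1972} = \frac{1225}{1972} \cdot \frac{5}{2} = \frac{6125}{3944}$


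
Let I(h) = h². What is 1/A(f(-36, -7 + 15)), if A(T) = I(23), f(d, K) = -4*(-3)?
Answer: 1/529 ≈ 0.0018904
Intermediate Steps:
f(d, K) = 12
A(T) = 529 (A(T) = 23² = 529)
1/A(f(-36, -7 + 15)) = 1/529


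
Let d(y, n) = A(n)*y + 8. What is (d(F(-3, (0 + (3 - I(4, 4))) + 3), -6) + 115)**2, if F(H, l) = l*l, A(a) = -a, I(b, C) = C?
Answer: 21609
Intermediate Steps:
F(H, l) = l**2
d(y, n) = 8 - n*y (d(y, n) = (-n)*y + 8 = -n*y + 8 = 8 - n*y)
(d(F(-3, (0 + (3 - I(4, 4))) + 3), -6) + 115)**2 = ((8 - 1*(-6)*((0 + (3 - 1*4)) + 3)**2) + 115)**2 = ((8 - 1*(-6)*((0 + (3 - 4)) + 3)**2) + 115)**2 = ((8 - 1*(-6)*((0 - 1) + 3)**2) + 115)**2 = ((8 - 1*(-6)*(-1 + 3)**2) + 115)**2 = ((8 - 1*(-6)*2**2) + 115)**2 = ((8 - 1*(-6)*4) + 115)**2 = ((8 + 24) + 115)**2 = (32 + 115)**2 = 147**2 = 21609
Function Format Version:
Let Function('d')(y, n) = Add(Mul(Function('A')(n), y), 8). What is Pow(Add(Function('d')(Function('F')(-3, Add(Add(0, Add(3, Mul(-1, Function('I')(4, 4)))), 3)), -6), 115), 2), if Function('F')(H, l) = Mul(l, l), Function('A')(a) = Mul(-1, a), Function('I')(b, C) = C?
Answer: 21609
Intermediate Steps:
Function('F')(H, l) = Pow(l, 2)
Function('d')(y, n) = Add(8, Mul(-1, n, y)) (Function('d')(y, n) = Add(Mul(Mul(-1, n), y), 8) = Add(Mul(-1, n, y), 8) = Add(8, Mul(-1, n, y)))
Pow(Add(Function('d')(Function('F')(-3, Add(Add(0, Add(3, Mul(-1, Function('I')(4, 4)))), 3)), -6), 115), 2) = Pow(Add(Add(8, Mul(-1, -6, Pow(Add(Add(0, Add(3, Mul(-1, 4))), 3), 2))), 115), 2) = Pow(Add(Add(8, Mul(-1, -6, Pow(Add(Add(0, Add(3, -4)), 3), 2))), 115), 2) = Pow(Add(Add(8, Mul(-1, -6, Pow(Add(Add(0, -1), 3), 2))), 115), 2) = Pow(Add(Add(8, Mul(-1, -6, Pow(Add(-1, 3), 2))), 115), 2) = Pow(Add(Add(8, Mul(-1, -6, Pow(2, 2))), 115), 2) = Pow(Add(Add(8, Mul(-1, -6, 4)), 115), 2) = Pow(Add(Add(8, 24), 115), 2) = Pow(Add(32, 115), 2) = Pow(147, 2) = 21609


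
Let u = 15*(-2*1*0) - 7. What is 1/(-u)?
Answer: ⅐ ≈ 0.14286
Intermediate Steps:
u = -7 (u = 15*(-2*0) - 7 = 15*0 - 7 = 0 - 7 = -7)
1/(-u) = 1/(-1*(-7)) = 1/7 = ⅐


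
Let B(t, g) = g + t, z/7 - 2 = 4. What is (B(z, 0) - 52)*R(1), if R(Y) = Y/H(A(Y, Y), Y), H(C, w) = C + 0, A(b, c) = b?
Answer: -10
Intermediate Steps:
z = 42 (z = 14 + 7*4 = 14 + 28 = 42)
H(C, w) = C
R(Y) = 1 (R(Y) = Y/Y = 1)
(B(z, 0) - 52)*R(1) = ((0 + 42) - 52)*1 = (42 - 52)*1 = -10*1 = -10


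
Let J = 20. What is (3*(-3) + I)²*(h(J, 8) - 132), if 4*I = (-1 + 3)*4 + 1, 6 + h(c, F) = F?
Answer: -47385/8 ≈ -5923.1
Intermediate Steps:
h(c, F) = -6 + F
I = 9/4 (I = ((-1 + 3)*4 + 1)/4 = (2*4 + 1)/4 = (8 + 1)/4 = (¼)*9 = 9/4 ≈ 2.2500)
(3*(-3) + I)²*(h(J, 8) - 132) = (3*(-3) + 9/4)²*((-6 + 8) - 132) = (-9 + 9/4)²*(2 - 132) = (-27/4)²*(-130) = (729/16)*(-130) = -47385/8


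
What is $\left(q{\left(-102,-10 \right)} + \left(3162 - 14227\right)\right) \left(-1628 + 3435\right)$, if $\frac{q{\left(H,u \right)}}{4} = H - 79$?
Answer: $-21302723$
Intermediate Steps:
$q{\left(H,u \right)} = -316 + 4 H$ ($q{\left(H,u \right)} = 4 \left(H - 79\right) = 4 \left(-79 + H\right) = -316 + 4 H$)
$\left(q{\left(-102,-10 \right)} + \left(3162 - 14227\right)\right) \left(-1628 + 3435\right) = \left(\left(-316 + 4 \left(-102\right)\right) + \left(3162 - 14227\right)\right) \left(-1628 + 3435\right) = \left(\left(-316 - 408\right) - 11065\right) 1807 = \left(-724 - 11065\right) 1807 = \left(-11789\right) 1807 = -21302723$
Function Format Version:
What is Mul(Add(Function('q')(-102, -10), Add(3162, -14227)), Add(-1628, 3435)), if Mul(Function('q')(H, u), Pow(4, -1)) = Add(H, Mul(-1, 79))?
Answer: -21302723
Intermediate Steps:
Function('q')(H, u) = Add(-316, Mul(4, H)) (Function('q')(H, u) = Mul(4, Add(H, Mul(-1, 79))) = Mul(4, Add(H, -79)) = Mul(4, Add(-79, H)) = Add(-316, Mul(4, H)))
Mul(Add(Function('q')(-102, -10), Add(3162, -14227)), Add(-1628, 3435)) = Mul(Add(Add(-316, Mul(4, -102)), Add(3162, -14227)), Add(-1628, 3435)) = Mul(Add(Add(-316, -408), -11065), 1807) = Mul(Add(-724, -11065), 1807) = Mul(-11789, 1807) = -21302723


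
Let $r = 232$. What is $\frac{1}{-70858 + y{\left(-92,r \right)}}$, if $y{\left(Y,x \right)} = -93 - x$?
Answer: $- \frac{1}{71183} \approx -1.4048 \cdot 10^{-5}$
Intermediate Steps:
$\frac{1}{-70858 + y{\left(-92,r \right)}} = \frac{1}{-70858 - 325} = \frac{1}{-71183} = - \frac{1}{71183}$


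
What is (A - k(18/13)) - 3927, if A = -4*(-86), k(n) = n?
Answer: -46597/13 ≈ -3584.4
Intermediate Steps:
A = 344
(A - k(18/13)) - 3927 = (344 - 18/13) - 3927 = 4454/13 - 3927 = -46597/13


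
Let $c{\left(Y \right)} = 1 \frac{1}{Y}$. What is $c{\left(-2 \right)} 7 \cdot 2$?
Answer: $-7$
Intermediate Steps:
$c{\left(Y \right)} = \frac{1}{Y}$
$c{\left(-2 \right)} 7 \cdot 2 = \frac{1}{-2} \cdot 7 \cdot 2 = \left(- \frac{1}{2}\right) 7 \cdot 2 = \left(- \frac{7}{2}\right) 2 = -7$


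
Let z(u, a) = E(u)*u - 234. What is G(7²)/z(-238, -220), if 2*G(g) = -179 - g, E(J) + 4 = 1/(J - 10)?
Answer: -4712/29717 ≈ -0.15856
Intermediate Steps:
E(J) = -4 + 1/(-10 + J) (E(J) = -4 + 1/(J - 10) = -4 + 1/(-10 + J))
G(g) = -179/2 - g/2 (G(g) = (-179 - g)/2 = -179/2 - g/2)
z(u, a) = -234 + u*(41 - 4*u)/(-10 + u) (z(u, a) = ((41 - 4*u)/(-10 + u))*u - 234 = u*(41 - 4*u)/(-10 + u) - 234 = -234 + u*(41 - 4*u)/(-10 + u))
G(7²)/z(-238, -220) = (-179/2 - ½*7²)/(((2340 - 193*(-238) - 4*(-238)²)/(-10 - 238))) = (-179/2 - ½*49)/(((2340 + 45934 - 4*56644)/(-248))) = (-179/2 - 49/2)/((-(2340 + 45934 - 226576)/248)) = -114/((-1/248*(-178302))) = -114/89151/124 = -114*124/89151 = -4712/29717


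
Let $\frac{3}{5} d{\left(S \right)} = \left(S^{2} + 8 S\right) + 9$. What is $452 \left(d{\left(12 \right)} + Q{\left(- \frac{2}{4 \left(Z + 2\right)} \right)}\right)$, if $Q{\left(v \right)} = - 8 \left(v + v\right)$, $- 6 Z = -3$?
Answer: $\frac{945132}{5} \approx 1.8903 \cdot 10^{5}$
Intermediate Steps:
$Z = \frac{1}{2}$ ($Z = \left(- \frac{1}{6}\right) \left(-3\right) = \frac{1}{2} \approx 0.5$)
$Q{\left(v \right)} = - 16 v$ ($Q{\left(v \right)} = - 8 \cdot 2 v = - 16 v$)
$d{\left(S \right)} = 15 + \frac{5 S^{2}}{3} + \frac{40 S}{3}$ ($d{\left(S \right)} = \frac{5 \left(\left(S^{2} + 8 S\right) + 9\right)}{3} = \frac{5 \left(9 + S^{2} + 8 S\right)}{3} = 15 + \frac{5 S^{2}}{3} + \frac{40 S}{3}$)
$452 \left(d{\left(12 \right)} + Q{\left(- \frac{2}{4 \left(Z + 2\right)} \right)}\right) = 452 \left(\left(15 + \frac{5 \cdot 12^{2}}{3} + \frac{40}{3} \cdot 12\right) - 16 \left(- \frac{2}{4 \left(\frac{1}{2} + 2\right)}\right)\right) = 452 \left(\left(15 + \frac{5}{3} \cdot 144 + 160\right) - 16 \left(- \frac{2}{4 \cdot \frac{5}{2}}\right)\right) = 452 \left(\left(15 + 240 + 160\right) - 16 \left(- \frac{2}{10}\right)\right) = 452 \left(415 - 16 \left(\left(-2\right) \frac{1}{10}\right)\right) = 452 \left(415 - - \frac{16}{5}\right) = 452 \left(415 + \frac{16}{5}\right) = 452 \cdot \frac{2091}{5} = \frac{945132}{5}$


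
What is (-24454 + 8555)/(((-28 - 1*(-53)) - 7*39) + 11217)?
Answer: -15899/10969 ≈ -1.4494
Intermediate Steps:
(-24454 + 8555)/(((-28 - 1*(-53)) - 7*39) + 11217) = -15899/(((-28 + 53) - 273) + 11217) = -15899/((25 - 273) + 11217) = -15899/(-248 + 11217) = -15899/10969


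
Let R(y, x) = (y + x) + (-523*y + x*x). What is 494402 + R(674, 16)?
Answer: 142846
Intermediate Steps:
R(y, x) = x + x**2 - 522*y (R(y, x) = (x + y) + (-523*y + x**2) = (x + y) + (x**2 - 523*y) = x + x**2 - 522*y)
494402 + R(674, 16) = 494402 + (16 + 16**2 - 522*674) = 494402 + (16 + 256 - 351828) = 494402 - 351556 = 142846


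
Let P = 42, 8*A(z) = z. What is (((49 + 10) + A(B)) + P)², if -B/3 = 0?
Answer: 10201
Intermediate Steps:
B = 0 (B = -3*0 = 0)
A(z) = z/8
(((49 + 10) + A(B)) + P)² = (((49 + 10) + (⅛)*0) + 42)² = ((59 + 0) + 42)² = (59 + 42)² = 101² = 10201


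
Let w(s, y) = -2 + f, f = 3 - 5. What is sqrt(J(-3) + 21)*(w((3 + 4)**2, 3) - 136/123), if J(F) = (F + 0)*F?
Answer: -628*sqrt(30)/123 ≈ -27.965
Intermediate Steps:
f = -2
w(s, y) = -4 (w(s, y) = -2 - 2 = -4)
J(F) = F**2 (J(F) = F*F = F**2)
sqrt(J(-3) + 21)*(w((3 + 4)**2, 3) - 136/123) = sqrt((-3)**2 + 21)*(-4 - 136/123) = sqrt(9 + 21)*(-4 - 136*1/123) = sqrt(30)*(-4 - 136/123) = sqrt(30)*(-628/123) = -628*sqrt(30)/123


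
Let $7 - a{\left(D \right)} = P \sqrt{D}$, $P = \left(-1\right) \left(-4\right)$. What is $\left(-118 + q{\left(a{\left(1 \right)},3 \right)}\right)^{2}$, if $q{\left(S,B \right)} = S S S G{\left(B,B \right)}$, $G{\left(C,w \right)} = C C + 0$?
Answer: $15625$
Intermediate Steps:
$P = 4$
$G{\left(C,w \right)} = C^{2}$ ($G{\left(C,w \right)} = C^{2} + 0 = C^{2}$)
$a{\left(D \right)} = 7 - 4 \sqrt{D}$
$q{\left(S,B \right)} = B^{2} S^{3}$ ($q{\left(S,B \right)} = S S S B^{2} = S^{2} S B^{2} = S^{3} B^{2} = B^{2} S^{3}$)
$\left(-118 + q{\left(a{\left(1 \right)},3 \right)}\right)^{2} = \left(-118 + 3^{2} \left(7 - 4 \sqrt{1}\right)^{3}\right)^{2} = \left(-118 + 9 \left(7 - 4\right)^{3}\right)^{2} = \left(-118 + 9 \cdot 3^{3}\right)^{2} = \left(-118 + 9 \cdot 27\right)^{2} = \left(-118 + 243\right)^{2} = 125^{2} = 15625$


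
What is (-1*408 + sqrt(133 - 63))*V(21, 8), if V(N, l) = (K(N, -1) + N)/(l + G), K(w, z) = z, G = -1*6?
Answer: -4080 + 10*sqrt(70) ≈ -3996.3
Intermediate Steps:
G = -6
V(N, l) = (-1 + N)/(-6 + l) (V(N, l) = (-1 + N)/(l - 6) = (-1 + N)/(-6 + l))
(-1*408 + sqrt(133 - 63))*V(21, 8) = (-1*408 + sqrt(133 - 63))*((-1 + 21)/(-6 + 8)) = (-408 + sqrt(70))*(20/2) = (-408 + sqrt(70))*((1/2)*20) = (-408 + sqrt(70))*10 = -4080 + 10*sqrt(70)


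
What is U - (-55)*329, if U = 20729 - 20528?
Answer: 18296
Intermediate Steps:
U = 201
U - (-55)*329 = 201 - (-55)*329 = 201 - 1*(-18095) = 201 + 18095 = 18296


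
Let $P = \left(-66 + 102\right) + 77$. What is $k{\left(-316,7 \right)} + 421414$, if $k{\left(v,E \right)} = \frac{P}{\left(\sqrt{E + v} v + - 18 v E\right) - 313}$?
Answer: $\frac{670614018237221}{1591342513} + \frac{35708 i \sqrt{309}}{1591342513} \approx 4.2141 \cdot 10^{5} + 0.00039444 i$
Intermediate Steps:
$P = 113$ ($P = 36 + 77 = 113$)
$k{\left(v,E \right)} = \frac{113}{-313 + v \sqrt{E + v} - 18 E v}$ ($k{\left(v,E \right)} = \frac{113}{\left(\sqrt{E + v} v + - 18 v E\right) - 313} = \frac{113}{\left(v \sqrt{E + v} - 18 E v\right) - 313} = \frac{113}{-313 + v \sqrt{E + v} - 18 E v}$)
$k{\left(-316,7 \right)} + 421414 = - \frac{113}{313 - - 316 \sqrt{7 - 316} + 18 \cdot 7 \left(-316\right)} + 421414 = - \frac{113}{313 - - 316 \sqrt{-309} - 39816} + 421414 = - \frac{113}{313 - - 316 i \sqrt{309} - 39816} + 421414 = - \frac{113}{313 + 316 i \sqrt{309} - 39816} + 421414 = - \frac{113}{-39503 + 316 i \sqrt{309}} + 421414 = 421414 - \frac{113}{-39503 + 316 i \sqrt{309}}$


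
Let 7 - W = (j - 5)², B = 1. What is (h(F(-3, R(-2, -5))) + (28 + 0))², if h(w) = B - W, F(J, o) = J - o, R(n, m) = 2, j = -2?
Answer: 5041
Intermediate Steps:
W = -42 (W = 7 - (-2 - 5)² = 7 - 1*(-7)² = 7 - 1*49 = 7 - 49 = -42)
h(w) = 43 (h(w) = 1 - 1*(-42) = 1 + 42 = 43)
(h(F(-3, R(-2, -5))) + (28 + 0))² = (43 + (28 + 0))² = (43 + 28)² = 71² = 5041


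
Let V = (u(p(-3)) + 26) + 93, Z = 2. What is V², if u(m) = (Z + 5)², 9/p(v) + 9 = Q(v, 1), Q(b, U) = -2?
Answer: 28224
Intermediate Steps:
p(v) = -9/11 (p(v) = 9/(-9 - 2) = 9/(-11) = 9*(-1/11) = -9/11)
u(m) = 49 (u(m) = (2 + 5)² = 7² = 49)
V = 168 (V = (49 + 26) + 93 = 75 + 93 = 168)
V² = 168² = 28224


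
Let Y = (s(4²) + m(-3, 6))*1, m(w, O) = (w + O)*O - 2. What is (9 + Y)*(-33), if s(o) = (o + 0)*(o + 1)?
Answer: -9801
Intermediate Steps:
m(w, O) = -2 + O*(O + w) (m(w, O) = (O + w)*O - 2 = O*(O + w) - 2 = -2 + O*(O + w))
s(o) = o*(1 + o)
Y = 288 (Y = (4²*(1 + 4²) + (-2 + 6² + 6*(-3)))*1 = (16*(1 + 16) + (-2 + 36 - 18))*1 = (16*17 + 16)*1 = (272 + 16)*1 = 288*1 = 288)
(9 + Y)*(-33) = (9 + 288)*(-33) = 297*(-33) = -9801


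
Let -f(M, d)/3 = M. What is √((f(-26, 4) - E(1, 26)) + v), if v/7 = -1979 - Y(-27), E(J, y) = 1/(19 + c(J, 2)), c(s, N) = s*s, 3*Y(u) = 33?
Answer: I*√1385205/10 ≈ 117.69*I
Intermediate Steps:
Y(u) = 11 (Y(u) = (⅓)*33 = 11)
f(M, d) = -3*M
c(s, N) = s²
E(J, y) = 1/(19 + J²)
v = -13930 (v = 7*(-1979 - 1*11) = 7*(-1979 - 11) = 7*(-1990) = -13930)
√((f(-26, 4) - E(1, 26)) + v) = √((-3*(-26) - 1/(19 + 1²)) - 13930) = √((78 - 1/(19 + 1)) - 13930) = √((78 - 1/20) - 13930) = √(1559/20 - 13930) = √(-277041/20) = I*√1385205/10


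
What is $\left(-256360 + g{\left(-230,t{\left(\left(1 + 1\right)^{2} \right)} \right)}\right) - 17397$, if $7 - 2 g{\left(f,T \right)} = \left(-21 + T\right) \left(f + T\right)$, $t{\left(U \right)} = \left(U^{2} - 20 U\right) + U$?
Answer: $- \frac{570997}{2} \approx -2.855 \cdot 10^{5}$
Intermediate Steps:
$t{\left(U \right)} = U^{2} - 19 U$
$g{\left(f,T \right)} = \frac{7}{2} - \frac{\left(-21 + T\right) \left(T + f\right)}{2}$ ($g{\left(f,T \right)} = \frac{7}{2} - \frac{\left(-21 + T\right) \left(f + T\right)}{2} = \frac{7}{2} - \frac{\left(-21 + T\right) \left(T + f\right)}{2}$)
$\left(-256360 + g{\left(-230,t{\left(\left(1 + 1\right)^{2} \right)} \right)}\right) - 17397 = \left(-256360 + \left(\frac{7}{2} - \frac{\left(\left(1 + 1\right)^{2} \left(-19 + \left(1 + 1\right)^{2}\right)\right)^{2}}{2} + \frac{21 \left(1 + 1\right)^{2} \left(-19 + \left(1 + 1\right)^{2}\right)}{2} + \frac{21}{2} \left(-230\right) - \frac{1}{2} \left(1 + 1\right)^{2} \left(-19 + \left(1 + 1\right)^{2}\right) \left(-230\right)\right)\right) - 17397 = \left(-256360 - \left(\frac{4823}{2} + \frac{16 \left(-19 + 2^{2}\right)^{2}}{2} + \frac{1}{2} \cdot 2^{2} \left(-19 + 2^{2}\right) \left(-230\right) - \frac{21 \cdot 2^{2} \left(-19 + 2^{2}\right)}{2}\right)\right) - 17397 = \left(-256360 - \left(\frac{4823}{2} + \frac{16 \left(-19 + 4\right)^{2}}{2} + \frac{1}{2} \cdot 4 \left(-19 + 4\right) \left(-230\right) - 42 \left(-19 + 4\right)\right)\right) - 17397 = \left(-256360 - \left(\frac{4823}{2} + 1800 + \frac{1}{2} \cdot 4 \left(-15\right) \left(-230\right) - 42 \left(-15\right)\right)\right) - 17397 = \left(-256360 - \left(\frac{6083}{2} + 1800 + 6900\right)\right) - 17397 = \left(-256360 - \frac{23483}{2}\right) - 17397 = - \frac{536203}{2} - 17397 = - \frac{570997}{2}$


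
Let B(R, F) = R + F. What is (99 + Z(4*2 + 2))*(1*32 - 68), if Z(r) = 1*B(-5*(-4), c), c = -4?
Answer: -4140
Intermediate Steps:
B(R, F) = F + R
Z(r) = 16 (Z(r) = 1*(-4 - 5*(-4)) = 1*(-4 + 20) = 1*16 = 16)
(99 + Z(4*2 + 2))*(1*32 - 68) = (99 + 16)*(1*32 - 68) = 115*(32 - 68) = 115*(-36) = -4140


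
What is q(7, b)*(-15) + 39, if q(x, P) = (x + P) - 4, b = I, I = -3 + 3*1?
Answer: -6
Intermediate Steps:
I = 0 (I = -3 + 3 = 0)
b = 0
q(x, P) = -4 + P + x (q(x, P) = (P + x) - 4 = -4 + P + x)
q(7, b)*(-15) + 39 = (-4 + 0 + 7)*(-15) + 39 = 3*(-15) + 39 = -45 + 39 = -6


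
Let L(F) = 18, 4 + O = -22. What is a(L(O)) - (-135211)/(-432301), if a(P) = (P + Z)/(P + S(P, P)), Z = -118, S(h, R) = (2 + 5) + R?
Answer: -49044173/18588943 ≈ -2.6384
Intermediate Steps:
O = -26 (O = -4 - 22 = -26)
S(h, R) = 7 + R
a(P) = (-118 + P)/(7 + 2*P) (a(P) = (P - 118)/(P + (7 + P)) = (-118 + P)/(7 + 2*P))
a(L(O)) - (-135211)/(-432301) = (-118 + 18)/(7 + 2*18) - (-135211)/(-432301) = -100/(7 + 36) - (-135211)*(-1)/432301 = -100/43 - 1*135211/432301 = (1/43)*(-100) - 135211/432301 = -100/43 - 135211/432301 = -49044173/18588943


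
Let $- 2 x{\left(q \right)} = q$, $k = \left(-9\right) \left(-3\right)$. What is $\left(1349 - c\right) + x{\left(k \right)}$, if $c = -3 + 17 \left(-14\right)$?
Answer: $\frac{3153}{2} \approx 1576.5$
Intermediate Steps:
$c = -241$ ($c = -3 - 238 = -241$)
$k = 27$
$x{\left(q \right)} = - \frac{q}{2}$
$\left(1349 - c\right) + x{\left(k \right)} = \left(1349 - -241\right) - \frac{27}{2} = \left(1349 + 241\right) - \frac{27}{2} = 1590 - \frac{27}{2} = \frac{3153}{2}$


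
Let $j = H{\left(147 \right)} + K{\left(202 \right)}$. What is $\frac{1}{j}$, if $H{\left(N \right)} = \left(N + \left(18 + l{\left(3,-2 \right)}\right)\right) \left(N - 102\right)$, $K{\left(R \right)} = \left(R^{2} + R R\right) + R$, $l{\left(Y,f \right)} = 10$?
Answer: $\frac{1}{89685} \approx 1.115 \cdot 10^{-5}$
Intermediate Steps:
$K{\left(R \right)} = R + 2 R^{2}$ ($K{\left(R \right)} = \left(R^{2} + R^{2}\right) + R = 2 R^{2} + R = R + 2 R^{2}$)
$H{\left(N \right)} = \left(-102 + N\right) \left(28 + N\right)$ ($H{\left(N \right)} = \left(N + \left(18 + 10\right)\right) \left(N - 102\right) = \left(N + 28\right) \left(-102 + N\right) = \left(28 + N\right) \left(-102 + N\right) = \left(-102 + N\right) \left(28 + N\right)$)
$j = 89685$ ($j = \left(-2856 + 147^{2} - 10878\right) + 202 \left(1 + 2 \cdot 202\right) = \left(-2856 + 21609 - 10878\right) + 202 \left(1 + 404\right) = 7875 + 202 \cdot 405 = 7875 + 81810 = 89685$)
$\frac{1}{j} = \frac{1}{89685}$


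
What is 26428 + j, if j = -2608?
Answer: 23820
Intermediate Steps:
26428 + j = 26428 - 2608 = 23820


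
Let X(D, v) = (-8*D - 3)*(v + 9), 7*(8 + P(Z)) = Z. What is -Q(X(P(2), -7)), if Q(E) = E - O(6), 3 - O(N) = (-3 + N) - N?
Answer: -780/7 ≈ -111.43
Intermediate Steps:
P(Z) = -8 + Z/7
X(D, v) = (-3 - 8*D)*(9 + v)
O(N) = 6 (O(N) = 3 - ((-3 + N) - N) = 3 - 1*(-3) = 3 + 3 = 6)
Q(E) = -6 + E (Q(E) = E - 1*6 = E - 6 = -6 + E)
-Q(X(P(2), -7)) = -(-6 + (-27 - 72*(-8 + (1/7)*2) - 3*(-7) - 8*(-8 + (1/7)*2)*(-7))) = -(-6 + (-27 - 72*(-8 + 2/7) + 21 - 8*(-8 + 2/7)*(-7))) = -(-6 + (-27 - 72*(-54/7) + 21 - 8*(-54/7)*(-7))) = -(-6 + (-27 + 3888/7 + 21 - 432)) = -(-6 + 822/7) = -1*780/7 = -780/7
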